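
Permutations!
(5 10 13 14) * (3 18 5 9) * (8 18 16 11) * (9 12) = [0, 1, 2, 16, 4, 10, 6, 7, 18, 3, 13, 8, 9, 14, 12, 15, 11, 17, 5] = (3 16 11 8 18 5 10 13 14 12 9)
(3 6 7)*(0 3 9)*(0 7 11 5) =(0 3 6 11 5)(7 9) =[3, 1, 2, 6, 4, 0, 11, 9, 8, 7, 10, 5]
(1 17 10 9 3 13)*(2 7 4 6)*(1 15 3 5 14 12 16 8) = [0, 17, 7, 13, 6, 14, 2, 4, 1, 5, 9, 11, 16, 15, 12, 3, 8, 10] = (1 17 10 9 5 14 12 16 8)(2 7 4 6)(3 13 15)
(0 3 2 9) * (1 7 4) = (0 3 2 9)(1 7 4) = [3, 7, 9, 2, 1, 5, 6, 4, 8, 0]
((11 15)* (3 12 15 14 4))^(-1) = (3 4 14 11 15 12) = [0, 1, 2, 4, 14, 5, 6, 7, 8, 9, 10, 15, 3, 13, 11, 12]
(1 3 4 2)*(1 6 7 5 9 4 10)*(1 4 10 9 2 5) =(1 3 9 10 4 5 2 6 7) =[0, 3, 6, 9, 5, 2, 7, 1, 8, 10, 4]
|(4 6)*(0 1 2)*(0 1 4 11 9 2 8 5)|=|(0 4 6 11 9 2 1 8 5)|=9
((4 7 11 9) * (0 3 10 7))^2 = [10, 1, 2, 7, 3, 5, 6, 9, 8, 0, 11, 4] = (0 10 11 4 3 7 9)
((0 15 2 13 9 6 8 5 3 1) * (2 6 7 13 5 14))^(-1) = (0 1 3 5 2 14 8 6 15)(7 9 13) = [1, 3, 14, 5, 4, 2, 15, 9, 6, 13, 10, 11, 12, 7, 8, 0]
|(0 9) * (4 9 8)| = |(0 8 4 9)| = 4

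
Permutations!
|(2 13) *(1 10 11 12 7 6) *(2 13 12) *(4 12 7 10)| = 8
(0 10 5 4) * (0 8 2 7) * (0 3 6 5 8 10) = (2 7 3 6 5 4 10 8) = [0, 1, 7, 6, 10, 4, 5, 3, 2, 9, 8]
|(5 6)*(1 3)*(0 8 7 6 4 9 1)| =|(0 8 7 6 5 4 9 1 3)| =9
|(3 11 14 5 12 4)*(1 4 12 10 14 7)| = 15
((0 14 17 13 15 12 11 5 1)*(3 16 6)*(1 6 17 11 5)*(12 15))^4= [0, 1, 2, 12, 4, 17, 13, 7, 8, 9, 10, 11, 16, 3, 14, 15, 5, 6]= (3 12 16 5 17 6 13)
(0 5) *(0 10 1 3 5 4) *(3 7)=(0 4)(1 7 3 5 10)=[4, 7, 2, 5, 0, 10, 6, 3, 8, 9, 1]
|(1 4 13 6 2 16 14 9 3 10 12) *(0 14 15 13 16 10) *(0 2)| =13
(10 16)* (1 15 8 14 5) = (1 15 8 14 5)(10 16) = [0, 15, 2, 3, 4, 1, 6, 7, 14, 9, 16, 11, 12, 13, 5, 8, 10]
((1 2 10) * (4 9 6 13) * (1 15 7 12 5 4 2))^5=(2 5)(4 10)(6 7)(9 15)(12 13)=[0, 1, 5, 3, 10, 2, 7, 6, 8, 15, 4, 11, 13, 12, 14, 9]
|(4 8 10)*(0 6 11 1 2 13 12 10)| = |(0 6 11 1 2 13 12 10 4 8)| = 10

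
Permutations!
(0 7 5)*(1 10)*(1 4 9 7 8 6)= (0 8 6 1 10 4 9 7 5)= [8, 10, 2, 3, 9, 0, 1, 5, 6, 7, 4]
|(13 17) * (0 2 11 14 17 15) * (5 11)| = 8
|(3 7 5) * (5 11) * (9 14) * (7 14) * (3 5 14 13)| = |(3 13)(7 11 14 9)| = 4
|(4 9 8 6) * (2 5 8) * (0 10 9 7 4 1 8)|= |(0 10 9 2 5)(1 8 6)(4 7)|= 30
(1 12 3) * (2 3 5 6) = (1 12 5 6 2 3) = [0, 12, 3, 1, 4, 6, 2, 7, 8, 9, 10, 11, 5]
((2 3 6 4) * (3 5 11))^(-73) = [0, 1, 4, 11, 6, 2, 3, 7, 8, 9, 10, 5] = (2 4 6 3 11 5)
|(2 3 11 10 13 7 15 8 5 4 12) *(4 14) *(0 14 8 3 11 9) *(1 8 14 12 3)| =|(0 12 2 11 10 13 7 15 1 8 5 14 4 3 9)| =15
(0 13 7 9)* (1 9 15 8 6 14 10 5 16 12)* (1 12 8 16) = [13, 9, 2, 3, 4, 1, 14, 15, 6, 0, 5, 11, 12, 7, 10, 16, 8] = (0 13 7 15 16 8 6 14 10 5 1 9)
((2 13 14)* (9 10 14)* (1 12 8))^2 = (1 8 12)(2 9 14 13 10) = [0, 8, 9, 3, 4, 5, 6, 7, 12, 14, 2, 11, 1, 10, 13]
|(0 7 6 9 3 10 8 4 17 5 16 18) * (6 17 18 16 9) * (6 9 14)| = 12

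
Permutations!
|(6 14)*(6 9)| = 3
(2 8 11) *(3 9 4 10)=(2 8 11)(3 9 4 10)=[0, 1, 8, 9, 10, 5, 6, 7, 11, 4, 3, 2]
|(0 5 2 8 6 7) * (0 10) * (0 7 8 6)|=|(0 5 2 6 8)(7 10)|=10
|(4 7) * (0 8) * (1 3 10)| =|(0 8)(1 3 10)(4 7)| =6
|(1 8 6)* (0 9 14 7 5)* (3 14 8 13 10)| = 11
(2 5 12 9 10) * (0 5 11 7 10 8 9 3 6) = (0 5 12 3 6)(2 11 7 10)(8 9) = [5, 1, 11, 6, 4, 12, 0, 10, 9, 8, 2, 7, 3]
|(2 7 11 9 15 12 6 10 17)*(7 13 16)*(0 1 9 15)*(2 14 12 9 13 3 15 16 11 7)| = 45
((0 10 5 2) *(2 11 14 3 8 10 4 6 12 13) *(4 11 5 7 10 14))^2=(0 4 12 2 11 6 13)(3 14 8)=[4, 1, 11, 14, 12, 5, 13, 7, 3, 9, 10, 6, 2, 0, 8]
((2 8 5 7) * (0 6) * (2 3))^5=(8)(0 6)=[6, 1, 2, 3, 4, 5, 0, 7, 8]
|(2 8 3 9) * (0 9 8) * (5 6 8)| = 12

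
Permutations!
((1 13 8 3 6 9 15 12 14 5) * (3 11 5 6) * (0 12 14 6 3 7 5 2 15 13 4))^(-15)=[0, 1, 2, 3, 4, 5, 6, 7, 8, 9, 10, 11, 12, 13, 14, 15]=(15)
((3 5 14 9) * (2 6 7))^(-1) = [0, 1, 7, 9, 4, 3, 2, 6, 8, 14, 10, 11, 12, 13, 5] = (2 7 6)(3 9 14 5)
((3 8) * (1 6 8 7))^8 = (1 3 6 7 8) = [0, 3, 2, 6, 4, 5, 7, 8, 1]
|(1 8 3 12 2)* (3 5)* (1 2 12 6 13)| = 6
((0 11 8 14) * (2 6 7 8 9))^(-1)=(0 14 8 7 6 2 9 11)=[14, 1, 9, 3, 4, 5, 2, 6, 7, 11, 10, 0, 12, 13, 8]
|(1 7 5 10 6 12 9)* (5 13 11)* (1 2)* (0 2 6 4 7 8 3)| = |(0 2 1 8 3)(4 7 13 11 5 10)(6 12 9)| = 30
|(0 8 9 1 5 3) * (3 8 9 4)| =|(0 9 1 5 8 4 3)| =7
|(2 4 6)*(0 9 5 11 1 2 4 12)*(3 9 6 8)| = |(0 6 4 8 3 9 5 11 1 2 12)| = 11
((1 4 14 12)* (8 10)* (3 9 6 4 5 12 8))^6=(3 10 8 14 4 6 9)=[0, 1, 2, 10, 6, 5, 9, 7, 14, 3, 8, 11, 12, 13, 4]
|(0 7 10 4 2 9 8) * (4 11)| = 8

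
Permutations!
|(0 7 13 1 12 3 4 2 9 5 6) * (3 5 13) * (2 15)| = |(0 7 3 4 15 2 9 13 1 12 5 6)| = 12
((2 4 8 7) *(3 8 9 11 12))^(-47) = (2 4 9 11 12 3 8 7) = [0, 1, 4, 8, 9, 5, 6, 2, 7, 11, 10, 12, 3]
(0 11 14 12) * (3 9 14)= (0 11 3 9 14 12)= [11, 1, 2, 9, 4, 5, 6, 7, 8, 14, 10, 3, 0, 13, 12]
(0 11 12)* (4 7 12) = (0 11 4 7 12) = [11, 1, 2, 3, 7, 5, 6, 12, 8, 9, 10, 4, 0]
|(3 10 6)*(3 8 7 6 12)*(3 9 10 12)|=|(3 12 9 10)(6 8 7)|=12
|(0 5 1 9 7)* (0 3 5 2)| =|(0 2)(1 9 7 3 5)| =10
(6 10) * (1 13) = (1 13)(6 10) = [0, 13, 2, 3, 4, 5, 10, 7, 8, 9, 6, 11, 12, 1]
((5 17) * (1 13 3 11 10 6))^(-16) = [0, 3, 2, 10, 4, 5, 13, 7, 8, 9, 1, 6, 12, 11, 14, 15, 16, 17] = (17)(1 3 10)(6 13 11)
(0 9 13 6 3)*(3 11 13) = (0 9 3)(6 11 13) = [9, 1, 2, 0, 4, 5, 11, 7, 8, 3, 10, 13, 12, 6]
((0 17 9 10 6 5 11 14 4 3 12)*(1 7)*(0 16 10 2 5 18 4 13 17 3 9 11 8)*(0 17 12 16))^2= (0 16 6 4 2 8 11 13)(3 10 18 9 5 17 14 12)= [16, 1, 8, 10, 2, 17, 4, 7, 11, 5, 18, 13, 3, 0, 12, 15, 6, 14, 9]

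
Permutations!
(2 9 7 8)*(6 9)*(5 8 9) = (2 6 5 8)(7 9) = [0, 1, 6, 3, 4, 8, 5, 9, 2, 7]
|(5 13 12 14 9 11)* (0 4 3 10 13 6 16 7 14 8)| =|(0 4 3 10 13 12 8)(5 6 16 7 14 9 11)| =7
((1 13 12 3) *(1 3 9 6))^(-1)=(1 6 9 12 13)=[0, 6, 2, 3, 4, 5, 9, 7, 8, 12, 10, 11, 13, 1]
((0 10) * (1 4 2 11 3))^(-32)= [0, 11, 1, 2, 3, 5, 6, 7, 8, 9, 10, 4]= (1 11 4 3 2)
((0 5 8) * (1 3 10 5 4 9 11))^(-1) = [8, 11, 2, 1, 0, 10, 6, 7, 5, 4, 3, 9] = (0 8 5 10 3 1 11 9 4)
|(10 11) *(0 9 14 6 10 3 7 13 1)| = 10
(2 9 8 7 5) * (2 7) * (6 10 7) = (2 9 8)(5 6 10 7) = [0, 1, 9, 3, 4, 6, 10, 5, 2, 8, 7]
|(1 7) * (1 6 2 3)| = 5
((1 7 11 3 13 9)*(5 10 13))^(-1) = [0, 9, 2, 11, 4, 3, 6, 1, 8, 13, 5, 7, 12, 10] = (1 9 13 10 5 3 11 7)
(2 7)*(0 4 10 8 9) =[4, 1, 7, 3, 10, 5, 6, 2, 9, 0, 8] =(0 4 10 8 9)(2 7)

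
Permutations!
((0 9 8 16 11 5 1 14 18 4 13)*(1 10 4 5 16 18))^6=(0 4 5 8)(9 13 10 18)=[4, 1, 2, 3, 5, 8, 6, 7, 0, 13, 18, 11, 12, 10, 14, 15, 16, 17, 9]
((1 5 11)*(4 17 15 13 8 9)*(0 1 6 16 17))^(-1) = (0 4 9 8 13 15 17 16 6 11 5 1) = [4, 0, 2, 3, 9, 1, 11, 7, 13, 8, 10, 5, 12, 15, 14, 17, 6, 16]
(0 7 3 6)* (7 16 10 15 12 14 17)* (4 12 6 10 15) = (0 16 15 6)(3 10 4 12 14 17 7) = [16, 1, 2, 10, 12, 5, 0, 3, 8, 9, 4, 11, 14, 13, 17, 6, 15, 7]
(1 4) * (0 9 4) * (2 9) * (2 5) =(0 5 2 9 4 1) =[5, 0, 9, 3, 1, 2, 6, 7, 8, 4]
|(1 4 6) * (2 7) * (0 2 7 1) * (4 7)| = 6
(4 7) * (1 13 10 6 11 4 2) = (1 13 10 6 11 4 7 2) = [0, 13, 1, 3, 7, 5, 11, 2, 8, 9, 6, 4, 12, 10]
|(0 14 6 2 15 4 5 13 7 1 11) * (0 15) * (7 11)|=20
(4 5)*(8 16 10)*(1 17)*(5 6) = [0, 17, 2, 3, 6, 4, 5, 7, 16, 9, 8, 11, 12, 13, 14, 15, 10, 1] = (1 17)(4 6 5)(8 16 10)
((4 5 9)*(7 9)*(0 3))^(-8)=(9)=[0, 1, 2, 3, 4, 5, 6, 7, 8, 9]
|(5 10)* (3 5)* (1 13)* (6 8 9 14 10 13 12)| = |(1 12 6 8 9 14 10 3 5 13)| = 10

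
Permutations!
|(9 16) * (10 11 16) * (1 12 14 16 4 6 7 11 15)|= |(1 12 14 16 9 10 15)(4 6 7 11)|= 28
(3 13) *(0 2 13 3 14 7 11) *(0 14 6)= [2, 1, 13, 3, 4, 5, 0, 11, 8, 9, 10, 14, 12, 6, 7]= (0 2 13 6)(7 11 14)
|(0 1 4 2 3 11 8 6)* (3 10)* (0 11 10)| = 12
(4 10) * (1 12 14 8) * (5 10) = [0, 12, 2, 3, 5, 10, 6, 7, 1, 9, 4, 11, 14, 13, 8] = (1 12 14 8)(4 5 10)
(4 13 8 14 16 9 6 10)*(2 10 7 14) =(2 10 4 13 8)(6 7 14 16 9) =[0, 1, 10, 3, 13, 5, 7, 14, 2, 6, 4, 11, 12, 8, 16, 15, 9]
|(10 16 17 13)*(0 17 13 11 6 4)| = 15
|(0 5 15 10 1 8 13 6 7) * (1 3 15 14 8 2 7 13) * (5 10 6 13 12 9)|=|(0 10 3 15 6 12 9 5 14 8 1 2 7)|=13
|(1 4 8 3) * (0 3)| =5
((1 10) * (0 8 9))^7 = (0 8 9)(1 10) = [8, 10, 2, 3, 4, 5, 6, 7, 9, 0, 1]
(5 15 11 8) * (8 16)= [0, 1, 2, 3, 4, 15, 6, 7, 5, 9, 10, 16, 12, 13, 14, 11, 8]= (5 15 11 16 8)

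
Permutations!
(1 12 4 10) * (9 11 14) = [0, 12, 2, 3, 10, 5, 6, 7, 8, 11, 1, 14, 4, 13, 9] = (1 12 4 10)(9 11 14)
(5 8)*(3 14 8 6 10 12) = (3 14 8 5 6 10 12) = [0, 1, 2, 14, 4, 6, 10, 7, 5, 9, 12, 11, 3, 13, 8]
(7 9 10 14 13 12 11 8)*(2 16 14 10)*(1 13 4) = (1 13 12 11 8 7 9 2 16 14 4) = [0, 13, 16, 3, 1, 5, 6, 9, 7, 2, 10, 8, 11, 12, 4, 15, 14]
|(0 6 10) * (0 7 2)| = 5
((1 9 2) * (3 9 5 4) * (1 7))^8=[0, 5, 7, 9, 3, 4, 6, 1, 8, 2]=(1 5 4 3 9 2 7)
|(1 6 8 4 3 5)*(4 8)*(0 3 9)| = |(0 3 5 1 6 4 9)| = 7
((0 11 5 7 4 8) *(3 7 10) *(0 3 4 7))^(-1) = (0 3 8 4 10 5 11) = [3, 1, 2, 8, 10, 11, 6, 7, 4, 9, 5, 0]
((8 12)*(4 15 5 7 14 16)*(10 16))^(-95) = (4 7 16 5 10 15 14)(8 12) = [0, 1, 2, 3, 7, 10, 6, 16, 12, 9, 15, 11, 8, 13, 4, 14, 5]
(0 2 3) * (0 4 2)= (2 3 4)= [0, 1, 3, 4, 2]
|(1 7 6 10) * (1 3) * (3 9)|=6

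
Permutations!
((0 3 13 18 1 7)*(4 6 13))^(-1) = (0 7 1 18 13 6 4 3) = [7, 18, 2, 0, 3, 5, 4, 1, 8, 9, 10, 11, 12, 6, 14, 15, 16, 17, 13]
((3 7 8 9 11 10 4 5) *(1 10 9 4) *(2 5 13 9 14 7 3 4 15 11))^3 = (1 10)(2 13 5 9 4)(7 11 8 14 15) = [0, 10, 13, 3, 2, 9, 6, 11, 14, 4, 1, 8, 12, 5, 15, 7]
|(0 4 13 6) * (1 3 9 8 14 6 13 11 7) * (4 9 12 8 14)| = 28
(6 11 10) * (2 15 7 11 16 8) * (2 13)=(2 15 7 11 10 6 16 8 13)=[0, 1, 15, 3, 4, 5, 16, 11, 13, 9, 6, 10, 12, 2, 14, 7, 8]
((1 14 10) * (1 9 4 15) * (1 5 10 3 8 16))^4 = (1 16 8 3 14)(4 9 10 5 15) = [0, 16, 2, 14, 9, 15, 6, 7, 3, 10, 5, 11, 12, 13, 1, 4, 8]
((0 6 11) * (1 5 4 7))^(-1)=(0 11 6)(1 7 4 5)=[11, 7, 2, 3, 5, 1, 0, 4, 8, 9, 10, 6]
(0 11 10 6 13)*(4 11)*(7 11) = [4, 1, 2, 3, 7, 5, 13, 11, 8, 9, 6, 10, 12, 0] = (0 4 7 11 10 6 13)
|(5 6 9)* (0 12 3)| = |(0 12 3)(5 6 9)| = 3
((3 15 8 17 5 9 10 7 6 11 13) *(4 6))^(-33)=[0, 1, 2, 17, 13, 7, 3, 11, 9, 4, 6, 15, 12, 8, 14, 5, 16, 10]=(3 17 10 6)(4 13 8 9)(5 7 11 15)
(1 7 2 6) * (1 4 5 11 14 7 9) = [0, 9, 6, 3, 5, 11, 4, 2, 8, 1, 10, 14, 12, 13, 7] = (1 9)(2 6 4 5 11 14 7)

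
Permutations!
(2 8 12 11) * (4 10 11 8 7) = (2 7 4 10 11)(8 12) = [0, 1, 7, 3, 10, 5, 6, 4, 12, 9, 11, 2, 8]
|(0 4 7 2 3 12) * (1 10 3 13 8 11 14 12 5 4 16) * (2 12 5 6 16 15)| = |(0 15 2 13 8 11 14 5 4 7 12)(1 10 3 6 16)| = 55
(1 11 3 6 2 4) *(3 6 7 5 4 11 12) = (1 12 3 7 5 4)(2 11 6) = [0, 12, 11, 7, 1, 4, 2, 5, 8, 9, 10, 6, 3]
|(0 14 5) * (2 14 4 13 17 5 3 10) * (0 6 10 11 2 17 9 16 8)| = |(0 4 13 9 16 8)(2 14 3 11)(5 6 10 17)| = 12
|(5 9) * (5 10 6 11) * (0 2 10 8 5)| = |(0 2 10 6 11)(5 9 8)| = 15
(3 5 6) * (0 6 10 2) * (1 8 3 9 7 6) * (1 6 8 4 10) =[6, 4, 0, 5, 10, 1, 9, 8, 3, 7, 2] =(0 6 9 7 8 3 5 1 4 10 2)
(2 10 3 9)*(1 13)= [0, 13, 10, 9, 4, 5, 6, 7, 8, 2, 3, 11, 12, 1]= (1 13)(2 10 3 9)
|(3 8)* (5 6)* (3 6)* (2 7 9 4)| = 4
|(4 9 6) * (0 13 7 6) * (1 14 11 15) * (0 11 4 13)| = 6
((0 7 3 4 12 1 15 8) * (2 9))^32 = [0, 1, 2, 3, 4, 5, 6, 7, 8, 9, 10, 11, 12, 13, 14, 15] = (15)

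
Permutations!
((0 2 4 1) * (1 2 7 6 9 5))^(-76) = (0 6 5)(1 7 9) = [6, 7, 2, 3, 4, 0, 5, 9, 8, 1]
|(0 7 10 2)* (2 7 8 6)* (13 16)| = 4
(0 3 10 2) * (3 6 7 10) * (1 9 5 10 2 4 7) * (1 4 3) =(0 6 4 7 2)(1 9 5 10 3) =[6, 9, 0, 1, 7, 10, 4, 2, 8, 5, 3]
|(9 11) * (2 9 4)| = 4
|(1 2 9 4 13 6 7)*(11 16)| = 14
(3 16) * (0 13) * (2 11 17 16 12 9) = (0 13)(2 11 17 16 3 12 9) = [13, 1, 11, 12, 4, 5, 6, 7, 8, 2, 10, 17, 9, 0, 14, 15, 3, 16]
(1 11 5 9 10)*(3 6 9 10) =(1 11 5 10)(3 6 9) =[0, 11, 2, 6, 4, 10, 9, 7, 8, 3, 1, 5]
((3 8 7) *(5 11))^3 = [0, 1, 2, 3, 4, 11, 6, 7, 8, 9, 10, 5] = (5 11)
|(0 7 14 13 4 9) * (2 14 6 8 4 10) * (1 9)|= |(0 7 6 8 4 1 9)(2 14 13 10)|= 28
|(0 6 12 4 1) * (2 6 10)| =|(0 10 2 6 12 4 1)| =7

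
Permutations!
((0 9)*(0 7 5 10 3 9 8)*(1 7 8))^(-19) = [3, 9, 2, 7, 4, 0, 6, 8, 10, 5, 1] = (0 3 7 8 10 1 9 5)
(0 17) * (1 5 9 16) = [17, 5, 2, 3, 4, 9, 6, 7, 8, 16, 10, 11, 12, 13, 14, 15, 1, 0] = (0 17)(1 5 9 16)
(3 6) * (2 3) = (2 3 6) = [0, 1, 3, 6, 4, 5, 2]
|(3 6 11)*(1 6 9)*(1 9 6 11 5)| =|(1 11 3 6 5)| =5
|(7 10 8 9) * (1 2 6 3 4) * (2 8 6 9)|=9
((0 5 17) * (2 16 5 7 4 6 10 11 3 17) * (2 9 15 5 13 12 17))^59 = (0 17 12 13 16 2 3 11 10 6 4 7)(5 15 9) = [17, 1, 3, 11, 7, 15, 4, 0, 8, 5, 6, 10, 13, 16, 14, 9, 2, 12]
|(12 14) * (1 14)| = |(1 14 12)| = 3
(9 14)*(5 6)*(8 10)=[0, 1, 2, 3, 4, 6, 5, 7, 10, 14, 8, 11, 12, 13, 9]=(5 6)(8 10)(9 14)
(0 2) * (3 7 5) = (0 2)(3 7 5) = [2, 1, 0, 7, 4, 3, 6, 5]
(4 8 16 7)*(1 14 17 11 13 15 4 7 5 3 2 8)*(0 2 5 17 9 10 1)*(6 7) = (0 2 8 16 17 11 13 15 4)(1 14 9 10)(3 5)(6 7) = [2, 14, 8, 5, 0, 3, 7, 6, 16, 10, 1, 13, 12, 15, 9, 4, 17, 11]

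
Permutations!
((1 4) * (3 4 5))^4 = (5) = [0, 1, 2, 3, 4, 5]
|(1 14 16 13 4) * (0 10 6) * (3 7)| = |(0 10 6)(1 14 16 13 4)(3 7)| = 30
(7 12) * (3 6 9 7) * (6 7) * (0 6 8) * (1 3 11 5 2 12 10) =[6, 3, 12, 7, 4, 2, 9, 10, 0, 8, 1, 5, 11] =(0 6 9 8)(1 3 7 10)(2 12 11 5)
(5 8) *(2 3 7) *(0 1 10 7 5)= (0 1 10 7 2 3 5 8)= [1, 10, 3, 5, 4, 8, 6, 2, 0, 9, 7]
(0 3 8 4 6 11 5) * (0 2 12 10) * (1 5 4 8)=[3, 5, 12, 1, 6, 2, 11, 7, 8, 9, 0, 4, 10]=(0 3 1 5 2 12 10)(4 6 11)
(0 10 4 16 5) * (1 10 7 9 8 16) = (0 7 9 8 16 5)(1 10 4) = [7, 10, 2, 3, 1, 0, 6, 9, 16, 8, 4, 11, 12, 13, 14, 15, 5]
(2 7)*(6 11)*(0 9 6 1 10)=(0 9 6 11 1 10)(2 7)=[9, 10, 7, 3, 4, 5, 11, 2, 8, 6, 0, 1]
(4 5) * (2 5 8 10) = (2 5 4 8 10) = [0, 1, 5, 3, 8, 4, 6, 7, 10, 9, 2]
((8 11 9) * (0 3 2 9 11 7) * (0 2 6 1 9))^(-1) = (11)(0 2 7 8 9 1 6 3) = [2, 6, 7, 0, 4, 5, 3, 8, 9, 1, 10, 11]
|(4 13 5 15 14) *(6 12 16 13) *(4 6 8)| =|(4 8)(5 15 14 6 12 16 13)| =14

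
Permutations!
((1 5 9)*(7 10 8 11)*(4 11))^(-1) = (1 9 5)(4 8 10 7 11) = [0, 9, 2, 3, 8, 1, 6, 11, 10, 5, 7, 4]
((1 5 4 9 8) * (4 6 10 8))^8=(1 10 5 8 6)=[0, 10, 2, 3, 4, 8, 1, 7, 6, 9, 5]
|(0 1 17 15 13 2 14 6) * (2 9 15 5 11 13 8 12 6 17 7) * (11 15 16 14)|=|(0 1 7 2 11 13 9 16 14 17 5 15 8 12 6)|=15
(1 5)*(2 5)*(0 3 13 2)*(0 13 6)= (0 3 6)(1 13 2 5)= [3, 13, 5, 6, 4, 1, 0, 7, 8, 9, 10, 11, 12, 2]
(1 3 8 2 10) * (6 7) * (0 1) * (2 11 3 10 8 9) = [1, 10, 8, 9, 4, 5, 7, 6, 11, 2, 0, 3] = (0 1 10)(2 8 11 3 9)(6 7)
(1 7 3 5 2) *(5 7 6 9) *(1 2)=(1 6 9 5)(3 7)=[0, 6, 2, 7, 4, 1, 9, 3, 8, 5]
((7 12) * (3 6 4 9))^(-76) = [0, 1, 2, 3, 4, 5, 6, 7, 8, 9, 10, 11, 12] = (12)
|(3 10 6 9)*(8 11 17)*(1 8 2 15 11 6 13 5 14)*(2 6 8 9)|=|(1 9 3 10 13 5 14)(2 15 11 17 6)|=35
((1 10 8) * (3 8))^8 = [0, 1, 2, 3, 4, 5, 6, 7, 8, 9, 10] = (10)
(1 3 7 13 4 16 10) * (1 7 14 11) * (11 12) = (1 3 14 12 11)(4 16 10 7 13) = [0, 3, 2, 14, 16, 5, 6, 13, 8, 9, 7, 1, 11, 4, 12, 15, 10]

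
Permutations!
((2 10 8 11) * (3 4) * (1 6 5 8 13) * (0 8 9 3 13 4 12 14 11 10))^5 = [1, 12, 13, 0, 9, 11, 14, 7, 6, 2, 5, 4, 8, 3, 10] = (0 1 12 8 6 14 10 5 11 4 9 2 13 3)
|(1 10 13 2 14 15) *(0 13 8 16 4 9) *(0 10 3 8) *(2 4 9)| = 12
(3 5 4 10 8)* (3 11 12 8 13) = (3 5 4 10 13)(8 11 12) = [0, 1, 2, 5, 10, 4, 6, 7, 11, 9, 13, 12, 8, 3]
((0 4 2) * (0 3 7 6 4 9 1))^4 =(0 9 1)(2 4 6 7 3) =[9, 0, 4, 2, 6, 5, 7, 3, 8, 1]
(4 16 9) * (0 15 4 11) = (0 15 4 16 9 11) = [15, 1, 2, 3, 16, 5, 6, 7, 8, 11, 10, 0, 12, 13, 14, 4, 9]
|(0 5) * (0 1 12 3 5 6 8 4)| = 4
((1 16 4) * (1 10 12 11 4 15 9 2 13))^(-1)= (1 13 2 9 15 16)(4 11 12 10)= [0, 13, 9, 3, 11, 5, 6, 7, 8, 15, 4, 12, 10, 2, 14, 16, 1]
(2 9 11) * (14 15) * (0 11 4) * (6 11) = (0 6 11 2 9 4)(14 15) = [6, 1, 9, 3, 0, 5, 11, 7, 8, 4, 10, 2, 12, 13, 15, 14]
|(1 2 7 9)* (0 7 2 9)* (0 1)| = |(0 7 1 9)| = 4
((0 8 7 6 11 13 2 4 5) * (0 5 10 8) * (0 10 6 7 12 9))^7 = (0 8 9 10 12)(2 6 13 4 11) = [8, 1, 6, 3, 11, 5, 13, 7, 9, 10, 12, 2, 0, 4]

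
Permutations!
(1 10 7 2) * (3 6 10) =(1 3 6 10 7 2) =[0, 3, 1, 6, 4, 5, 10, 2, 8, 9, 7]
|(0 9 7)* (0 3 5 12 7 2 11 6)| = |(0 9 2 11 6)(3 5 12 7)| = 20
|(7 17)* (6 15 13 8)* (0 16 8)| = |(0 16 8 6 15 13)(7 17)| = 6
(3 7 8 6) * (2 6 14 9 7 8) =(2 6 3 8 14 9 7) =[0, 1, 6, 8, 4, 5, 3, 2, 14, 7, 10, 11, 12, 13, 9]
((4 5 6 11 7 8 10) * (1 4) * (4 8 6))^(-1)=(1 10 8)(4 5)(6 7 11)=[0, 10, 2, 3, 5, 4, 7, 11, 1, 9, 8, 6]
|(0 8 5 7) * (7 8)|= |(0 7)(5 8)|= 2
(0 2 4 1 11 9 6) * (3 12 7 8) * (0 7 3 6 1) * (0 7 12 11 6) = [2, 6, 4, 11, 7, 5, 12, 8, 0, 1, 10, 9, 3] = (0 2 4 7 8)(1 6 12 3 11 9)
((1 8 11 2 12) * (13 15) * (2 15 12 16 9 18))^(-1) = (1 12 13 15 11 8)(2 18 9 16) = [0, 12, 18, 3, 4, 5, 6, 7, 1, 16, 10, 8, 13, 15, 14, 11, 2, 17, 9]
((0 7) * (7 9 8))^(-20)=[0, 1, 2, 3, 4, 5, 6, 7, 8, 9]=(9)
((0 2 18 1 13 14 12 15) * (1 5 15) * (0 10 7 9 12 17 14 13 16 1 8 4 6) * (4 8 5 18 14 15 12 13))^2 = (18)(0 14 15 7 13 6 2 17 10 9 4) = [14, 1, 17, 3, 0, 5, 2, 13, 8, 4, 9, 11, 12, 6, 15, 7, 16, 10, 18]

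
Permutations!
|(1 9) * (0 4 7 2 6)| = 10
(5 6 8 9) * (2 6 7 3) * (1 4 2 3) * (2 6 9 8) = (1 4 6 2 9 5 7) = [0, 4, 9, 3, 6, 7, 2, 1, 8, 5]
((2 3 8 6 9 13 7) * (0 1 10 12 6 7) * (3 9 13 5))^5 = (0 13 6 12 10 1)(2 7 8 3 5 9) = [13, 0, 7, 5, 4, 9, 12, 8, 3, 2, 1, 11, 10, 6]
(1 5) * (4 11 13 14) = [0, 5, 2, 3, 11, 1, 6, 7, 8, 9, 10, 13, 12, 14, 4] = (1 5)(4 11 13 14)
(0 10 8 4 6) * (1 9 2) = (0 10 8 4 6)(1 9 2) = [10, 9, 1, 3, 6, 5, 0, 7, 4, 2, 8]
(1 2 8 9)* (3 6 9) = (1 2 8 3 6 9) = [0, 2, 8, 6, 4, 5, 9, 7, 3, 1]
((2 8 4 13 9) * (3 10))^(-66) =[0, 1, 9, 3, 8, 5, 6, 7, 2, 13, 10, 11, 12, 4] =(2 9 13 4 8)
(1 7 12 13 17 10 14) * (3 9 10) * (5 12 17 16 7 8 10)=(1 8 10 14)(3 9 5 12 13 16 7 17)=[0, 8, 2, 9, 4, 12, 6, 17, 10, 5, 14, 11, 13, 16, 1, 15, 7, 3]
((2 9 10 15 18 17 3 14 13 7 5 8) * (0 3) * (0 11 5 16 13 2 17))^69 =(0 10 14 18 9 3 15 2)(5 8 17 11) =[10, 1, 0, 15, 4, 8, 6, 7, 17, 3, 14, 5, 12, 13, 18, 2, 16, 11, 9]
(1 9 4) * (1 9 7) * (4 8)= [0, 7, 2, 3, 9, 5, 6, 1, 4, 8]= (1 7)(4 9 8)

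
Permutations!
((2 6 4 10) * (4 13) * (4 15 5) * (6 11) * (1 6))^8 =[0, 11, 10, 3, 5, 15, 1, 7, 8, 9, 4, 2, 12, 6, 14, 13] =(1 11 2 10 4 5 15 13 6)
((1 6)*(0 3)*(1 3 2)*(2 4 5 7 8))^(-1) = (0 3 6 1 2 8 7 5 4) = [3, 2, 8, 6, 0, 4, 1, 5, 7]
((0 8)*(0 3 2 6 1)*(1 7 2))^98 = (0 3)(1 8)(2 7 6) = [3, 8, 7, 0, 4, 5, 2, 6, 1]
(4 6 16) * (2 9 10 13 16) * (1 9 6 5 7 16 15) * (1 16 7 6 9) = [0, 1, 9, 3, 5, 6, 2, 7, 8, 10, 13, 11, 12, 15, 14, 16, 4] = (2 9 10 13 15 16 4 5 6)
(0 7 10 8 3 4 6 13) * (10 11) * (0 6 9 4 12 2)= [7, 1, 0, 12, 9, 5, 13, 11, 3, 4, 8, 10, 2, 6]= (0 7 11 10 8 3 12 2)(4 9)(6 13)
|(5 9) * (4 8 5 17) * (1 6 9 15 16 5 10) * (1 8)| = |(1 6 9 17 4)(5 15 16)(8 10)| = 30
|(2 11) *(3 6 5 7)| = |(2 11)(3 6 5 7)| = 4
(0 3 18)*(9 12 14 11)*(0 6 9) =(0 3 18 6 9 12 14 11) =[3, 1, 2, 18, 4, 5, 9, 7, 8, 12, 10, 0, 14, 13, 11, 15, 16, 17, 6]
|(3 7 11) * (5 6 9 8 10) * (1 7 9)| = |(1 7 11 3 9 8 10 5 6)| = 9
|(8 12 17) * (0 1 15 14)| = |(0 1 15 14)(8 12 17)| = 12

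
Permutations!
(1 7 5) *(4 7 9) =(1 9 4 7 5) =[0, 9, 2, 3, 7, 1, 6, 5, 8, 4]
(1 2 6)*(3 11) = (1 2 6)(3 11) = [0, 2, 6, 11, 4, 5, 1, 7, 8, 9, 10, 3]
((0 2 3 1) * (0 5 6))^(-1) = (0 6 5 1 3 2) = [6, 3, 0, 2, 4, 1, 5]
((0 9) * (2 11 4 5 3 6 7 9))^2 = (0 11 5 6 9 2 4 3 7) = [11, 1, 4, 7, 3, 6, 9, 0, 8, 2, 10, 5]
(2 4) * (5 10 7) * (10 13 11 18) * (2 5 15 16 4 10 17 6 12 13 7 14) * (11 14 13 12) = (2 10 13 14)(4 5 7 15 16)(6 11 18 17) = [0, 1, 10, 3, 5, 7, 11, 15, 8, 9, 13, 18, 12, 14, 2, 16, 4, 6, 17]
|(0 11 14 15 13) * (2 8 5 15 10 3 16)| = 11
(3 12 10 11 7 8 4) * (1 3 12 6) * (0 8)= (0 8 4 12 10 11 7)(1 3 6)= [8, 3, 2, 6, 12, 5, 1, 0, 4, 9, 11, 7, 10]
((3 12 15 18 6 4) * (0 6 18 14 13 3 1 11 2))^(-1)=(18)(0 2 11 1 4 6)(3 13 14 15 12)=[2, 4, 11, 13, 6, 5, 0, 7, 8, 9, 10, 1, 3, 14, 15, 12, 16, 17, 18]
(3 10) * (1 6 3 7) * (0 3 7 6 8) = (0 3 10 6 7 1 8) = [3, 8, 2, 10, 4, 5, 7, 1, 0, 9, 6]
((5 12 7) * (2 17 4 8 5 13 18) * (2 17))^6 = (4 18 7 5)(8 17 13 12) = [0, 1, 2, 3, 18, 4, 6, 5, 17, 9, 10, 11, 8, 12, 14, 15, 16, 13, 7]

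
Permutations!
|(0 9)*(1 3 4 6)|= 4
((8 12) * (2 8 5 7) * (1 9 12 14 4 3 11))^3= (1 5 8 3 9 7 14 11 12 2 4)= [0, 5, 4, 9, 1, 8, 6, 14, 3, 7, 10, 12, 2, 13, 11]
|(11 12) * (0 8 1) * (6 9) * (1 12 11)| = 4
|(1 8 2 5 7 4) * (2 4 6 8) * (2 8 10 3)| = 6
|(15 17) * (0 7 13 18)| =4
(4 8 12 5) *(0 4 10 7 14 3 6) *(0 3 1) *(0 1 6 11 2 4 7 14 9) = (0 7 9)(2 4 8 12 5 10 14 6 3 11) = [7, 1, 4, 11, 8, 10, 3, 9, 12, 0, 14, 2, 5, 13, 6]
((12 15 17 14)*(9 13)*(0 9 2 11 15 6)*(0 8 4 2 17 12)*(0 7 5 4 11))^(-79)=(0 13 14 5 2 9 17 7 4)(6 8 11 15 12)=[13, 1, 9, 3, 0, 2, 8, 4, 11, 17, 10, 15, 6, 14, 5, 12, 16, 7]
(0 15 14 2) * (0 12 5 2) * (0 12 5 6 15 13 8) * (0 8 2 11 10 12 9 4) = (0 13 2 5 11 10 12 6 15 14 9 4) = [13, 1, 5, 3, 0, 11, 15, 7, 8, 4, 12, 10, 6, 2, 9, 14]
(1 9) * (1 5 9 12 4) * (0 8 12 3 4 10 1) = [8, 3, 2, 4, 0, 9, 6, 7, 12, 5, 1, 11, 10] = (0 8 12 10 1 3 4)(5 9)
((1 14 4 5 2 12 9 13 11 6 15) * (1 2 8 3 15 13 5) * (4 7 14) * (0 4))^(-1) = (0 1 4)(2 15 3 8 5 9 12)(6 11 13)(7 14) = [1, 4, 15, 8, 0, 9, 11, 14, 5, 12, 10, 13, 2, 6, 7, 3]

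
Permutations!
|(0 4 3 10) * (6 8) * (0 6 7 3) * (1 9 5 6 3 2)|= |(0 4)(1 9 5 6 8 7 2)(3 10)|= 14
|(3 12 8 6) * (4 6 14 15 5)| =|(3 12 8 14 15 5 4 6)| =8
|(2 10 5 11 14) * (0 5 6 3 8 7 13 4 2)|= 8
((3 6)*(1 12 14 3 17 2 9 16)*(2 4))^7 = (1 2 6 12 9 17 14 16 4 3) = [0, 2, 6, 1, 3, 5, 12, 7, 8, 17, 10, 11, 9, 13, 16, 15, 4, 14]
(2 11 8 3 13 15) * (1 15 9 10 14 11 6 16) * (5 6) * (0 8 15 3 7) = [8, 3, 5, 13, 4, 6, 16, 0, 7, 10, 14, 15, 12, 9, 11, 2, 1] = (0 8 7)(1 3 13 9 10 14 11 15 2 5 6 16)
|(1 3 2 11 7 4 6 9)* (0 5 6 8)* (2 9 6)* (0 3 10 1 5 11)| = 18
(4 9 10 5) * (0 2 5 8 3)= (0 2 5 4 9 10 8 3)= [2, 1, 5, 0, 9, 4, 6, 7, 3, 10, 8]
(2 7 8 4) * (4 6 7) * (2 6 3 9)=(2 4 6 7 8 3 9)=[0, 1, 4, 9, 6, 5, 7, 8, 3, 2]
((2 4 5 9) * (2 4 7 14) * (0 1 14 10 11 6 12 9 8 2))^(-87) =(14)(2 11 9 8 10 12 5 7 6 4) =[0, 1, 11, 3, 2, 7, 4, 6, 10, 8, 12, 9, 5, 13, 14]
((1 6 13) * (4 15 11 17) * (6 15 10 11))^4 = (17) = [0, 1, 2, 3, 4, 5, 6, 7, 8, 9, 10, 11, 12, 13, 14, 15, 16, 17]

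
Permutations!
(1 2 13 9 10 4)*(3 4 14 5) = (1 2 13 9 10 14 5 3 4) = [0, 2, 13, 4, 1, 3, 6, 7, 8, 10, 14, 11, 12, 9, 5]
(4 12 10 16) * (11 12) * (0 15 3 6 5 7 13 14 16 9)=(0 15 3 6 5 7 13 14 16 4 11 12 10 9)=[15, 1, 2, 6, 11, 7, 5, 13, 8, 0, 9, 12, 10, 14, 16, 3, 4]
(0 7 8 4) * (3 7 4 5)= (0 4)(3 7 8 5)= [4, 1, 2, 7, 0, 3, 6, 8, 5]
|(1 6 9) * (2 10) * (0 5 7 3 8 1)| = |(0 5 7 3 8 1 6 9)(2 10)| = 8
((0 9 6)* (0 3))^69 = [9, 1, 2, 0, 4, 5, 3, 7, 8, 6] = (0 9 6 3)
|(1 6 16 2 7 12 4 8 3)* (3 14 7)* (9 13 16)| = |(1 6 9 13 16 2 3)(4 8 14 7 12)| = 35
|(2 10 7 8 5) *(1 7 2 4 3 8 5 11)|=|(1 7 5 4 3 8 11)(2 10)|=14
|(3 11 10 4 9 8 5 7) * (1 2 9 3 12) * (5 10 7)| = |(1 2 9 8 10 4 3 11 7 12)| = 10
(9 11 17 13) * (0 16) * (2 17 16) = (0 2 17 13 9 11 16) = [2, 1, 17, 3, 4, 5, 6, 7, 8, 11, 10, 16, 12, 9, 14, 15, 0, 13]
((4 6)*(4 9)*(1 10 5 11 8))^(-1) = (1 8 11 5 10)(4 9 6) = [0, 8, 2, 3, 9, 10, 4, 7, 11, 6, 1, 5]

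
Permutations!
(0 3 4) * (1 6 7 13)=[3, 6, 2, 4, 0, 5, 7, 13, 8, 9, 10, 11, 12, 1]=(0 3 4)(1 6 7 13)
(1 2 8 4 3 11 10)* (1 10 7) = [0, 2, 8, 11, 3, 5, 6, 1, 4, 9, 10, 7] = (1 2 8 4 3 11 7)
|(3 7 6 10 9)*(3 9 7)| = |(6 10 7)| = 3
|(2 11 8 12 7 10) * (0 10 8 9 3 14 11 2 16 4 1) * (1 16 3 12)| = |(0 10 3 14 11 9 12 7 8 1)(4 16)| = 10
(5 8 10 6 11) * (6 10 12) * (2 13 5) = (2 13 5 8 12 6 11) = [0, 1, 13, 3, 4, 8, 11, 7, 12, 9, 10, 2, 6, 5]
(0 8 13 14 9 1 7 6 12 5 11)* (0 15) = (0 8 13 14 9 1 7 6 12 5 11 15) = [8, 7, 2, 3, 4, 11, 12, 6, 13, 1, 10, 15, 5, 14, 9, 0]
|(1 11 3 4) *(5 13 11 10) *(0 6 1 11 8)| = 21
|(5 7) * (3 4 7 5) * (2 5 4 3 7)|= |(7)(2 5 4)|= 3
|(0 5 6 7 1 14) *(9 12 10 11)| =|(0 5 6 7 1 14)(9 12 10 11)| =12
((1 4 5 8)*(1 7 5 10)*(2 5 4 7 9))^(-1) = (1 10 4 7)(2 9 8 5) = [0, 10, 9, 3, 7, 2, 6, 1, 5, 8, 4]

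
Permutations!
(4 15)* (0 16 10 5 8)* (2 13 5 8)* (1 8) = (0 16 10 1 8)(2 13 5)(4 15) = [16, 8, 13, 3, 15, 2, 6, 7, 0, 9, 1, 11, 12, 5, 14, 4, 10]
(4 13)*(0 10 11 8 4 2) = [10, 1, 0, 3, 13, 5, 6, 7, 4, 9, 11, 8, 12, 2] = (0 10 11 8 4 13 2)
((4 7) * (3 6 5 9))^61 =(3 6 5 9)(4 7) =[0, 1, 2, 6, 7, 9, 5, 4, 8, 3]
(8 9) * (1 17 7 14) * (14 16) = [0, 17, 2, 3, 4, 5, 6, 16, 9, 8, 10, 11, 12, 13, 1, 15, 14, 7] = (1 17 7 16 14)(8 9)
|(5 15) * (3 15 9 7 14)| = 6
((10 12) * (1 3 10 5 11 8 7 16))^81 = (16) = [0, 1, 2, 3, 4, 5, 6, 7, 8, 9, 10, 11, 12, 13, 14, 15, 16]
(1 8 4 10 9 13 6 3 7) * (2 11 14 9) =[0, 8, 11, 7, 10, 5, 3, 1, 4, 13, 2, 14, 12, 6, 9] =(1 8 4 10 2 11 14 9 13 6 3 7)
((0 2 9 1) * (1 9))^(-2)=(9)(0 2 1)=[2, 0, 1, 3, 4, 5, 6, 7, 8, 9]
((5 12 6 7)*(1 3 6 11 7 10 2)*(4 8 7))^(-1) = (1 2 10 6 3)(4 11 12 5 7 8) = [0, 2, 10, 1, 11, 7, 3, 8, 4, 9, 6, 12, 5]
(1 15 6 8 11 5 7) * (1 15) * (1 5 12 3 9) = (1 5 7 15 6 8 11 12 3 9) = [0, 5, 2, 9, 4, 7, 8, 15, 11, 1, 10, 12, 3, 13, 14, 6]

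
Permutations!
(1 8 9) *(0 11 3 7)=[11, 8, 2, 7, 4, 5, 6, 0, 9, 1, 10, 3]=(0 11 3 7)(1 8 9)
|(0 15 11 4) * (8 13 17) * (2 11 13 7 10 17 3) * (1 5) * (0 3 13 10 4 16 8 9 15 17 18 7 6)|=|(0 17 9 15 10 18 7 4 3 2 11 16 8 6)(1 5)|=14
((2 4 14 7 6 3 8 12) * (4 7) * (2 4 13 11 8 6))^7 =(2 7)(3 6)(4 14 13 11 8 12) =[0, 1, 7, 6, 14, 5, 3, 2, 12, 9, 10, 8, 4, 11, 13]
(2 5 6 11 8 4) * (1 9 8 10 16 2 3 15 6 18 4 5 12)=[0, 9, 12, 15, 3, 18, 11, 7, 5, 8, 16, 10, 1, 13, 14, 6, 2, 17, 4]=(1 9 8 5 18 4 3 15 6 11 10 16 2 12)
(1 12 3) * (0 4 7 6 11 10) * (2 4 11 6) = (0 11 10)(1 12 3)(2 4 7) = [11, 12, 4, 1, 7, 5, 6, 2, 8, 9, 0, 10, 3]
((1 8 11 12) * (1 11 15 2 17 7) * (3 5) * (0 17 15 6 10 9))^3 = [1, 10, 15, 5, 4, 3, 0, 6, 9, 7, 17, 12, 11, 13, 14, 2, 16, 8] = (0 1 10 17 8 9 7 6)(2 15)(3 5)(11 12)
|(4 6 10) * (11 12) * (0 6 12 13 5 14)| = |(0 6 10 4 12 11 13 5 14)| = 9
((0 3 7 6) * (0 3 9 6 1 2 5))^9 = (0 9 6 3 7 1 2 5) = [9, 2, 5, 7, 4, 0, 3, 1, 8, 6]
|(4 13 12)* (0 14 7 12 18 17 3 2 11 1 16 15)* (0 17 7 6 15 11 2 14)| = |(1 16 11)(3 14 6 15 17)(4 13 18 7 12)| = 15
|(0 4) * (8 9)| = |(0 4)(8 9)| = 2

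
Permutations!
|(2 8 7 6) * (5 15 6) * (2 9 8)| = 6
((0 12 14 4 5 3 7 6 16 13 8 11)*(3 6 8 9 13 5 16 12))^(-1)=(0 11 8 7 3)(4 14 12 6 5 16)(9 13)=[11, 1, 2, 0, 14, 16, 5, 3, 7, 13, 10, 8, 6, 9, 12, 15, 4]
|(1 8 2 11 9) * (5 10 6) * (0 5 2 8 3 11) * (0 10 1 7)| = |(0 5 1 3 11 9 7)(2 10 6)| = 21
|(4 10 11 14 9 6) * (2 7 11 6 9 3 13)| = |(2 7 11 14 3 13)(4 10 6)| = 6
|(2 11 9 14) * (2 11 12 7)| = 3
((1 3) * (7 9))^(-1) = (1 3)(7 9) = [0, 3, 2, 1, 4, 5, 6, 9, 8, 7]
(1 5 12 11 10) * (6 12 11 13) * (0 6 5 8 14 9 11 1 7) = [6, 8, 2, 3, 4, 1, 12, 0, 14, 11, 7, 10, 13, 5, 9] = (0 6 12 13 5 1 8 14 9 11 10 7)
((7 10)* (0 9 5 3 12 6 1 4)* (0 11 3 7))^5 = (1 6 12 3 11 4) = [0, 6, 2, 11, 1, 5, 12, 7, 8, 9, 10, 4, 3]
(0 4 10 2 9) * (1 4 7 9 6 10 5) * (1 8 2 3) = (0 7 9)(1 4 5 8 2 6 10 3) = [7, 4, 6, 1, 5, 8, 10, 9, 2, 0, 3]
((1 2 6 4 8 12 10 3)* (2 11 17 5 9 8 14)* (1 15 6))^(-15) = (1 2 14 4 6 15 3 10 12 8 9 5 17 11) = [0, 2, 14, 10, 6, 17, 15, 7, 9, 5, 12, 1, 8, 13, 4, 3, 16, 11]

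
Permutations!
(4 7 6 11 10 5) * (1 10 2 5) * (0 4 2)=[4, 10, 5, 3, 7, 2, 11, 6, 8, 9, 1, 0]=(0 4 7 6 11)(1 10)(2 5)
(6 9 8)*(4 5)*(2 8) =[0, 1, 8, 3, 5, 4, 9, 7, 6, 2] =(2 8 6 9)(4 5)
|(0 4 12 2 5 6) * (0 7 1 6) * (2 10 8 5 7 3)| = 30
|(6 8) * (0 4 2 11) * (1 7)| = 4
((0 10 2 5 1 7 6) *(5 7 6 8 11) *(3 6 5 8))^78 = (11) = [0, 1, 2, 3, 4, 5, 6, 7, 8, 9, 10, 11]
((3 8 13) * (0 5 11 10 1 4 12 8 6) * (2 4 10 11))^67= (0 12 6 4 3 2 13 5 8)(1 10)= [12, 10, 13, 2, 3, 8, 4, 7, 0, 9, 1, 11, 6, 5]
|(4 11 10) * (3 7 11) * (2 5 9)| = 15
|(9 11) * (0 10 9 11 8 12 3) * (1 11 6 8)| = |(0 10 9 1 11 6 8 12 3)| = 9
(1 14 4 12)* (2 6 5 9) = (1 14 4 12)(2 6 5 9) = [0, 14, 6, 3, 12, 9, 5, 7, 8, 2, 10, 11, 1, 13, 4]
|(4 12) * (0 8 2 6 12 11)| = 7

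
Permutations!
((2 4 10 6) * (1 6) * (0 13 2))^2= (0 2 10 6 13 4 1)= [2, 0, 10, 3, 1, 5, 13, 7, 8, 9, 6, 11, 12, 4]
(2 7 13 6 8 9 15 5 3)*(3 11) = [0, 1, 7, 2, 4, 11, 8, 13, 9, 15, 10, 3, 12, 6, 14, 5] = (2 7 13 6 8 9 15 5 11 3)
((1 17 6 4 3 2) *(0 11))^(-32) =[0, 3, 4, 6, 17, 5, 1, 7, 8, 9, 10, 11, 12, 13, 14, 15, 16, 2] =(1 3 6)(2 4 17)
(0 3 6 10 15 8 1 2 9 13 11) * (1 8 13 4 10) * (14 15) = (0 3 6 1 2 9 4 10 14 15 13 11) = [3, 2, 9, 6, 10, 5, 1, 7, 8, 4, 14, 0, 12, 11, 15, 13]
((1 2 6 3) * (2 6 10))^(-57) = [0, 1, 10, 3, 4, 5, 6, 7, 8, 9, 2] = (2 10)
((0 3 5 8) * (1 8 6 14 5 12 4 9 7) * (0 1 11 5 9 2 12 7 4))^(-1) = (0 12 2 4 9 14 6 5 11 7 3)(1 8) = [12, 8, 4, 0, 9, 11, 5, 3, 1, 14, 10, 7, 2, 13, 6]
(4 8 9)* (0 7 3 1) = [7, 0, 2, 1, 8, 5, 6, 3, 9, 4] = (0 7 3 1)(4 8 9)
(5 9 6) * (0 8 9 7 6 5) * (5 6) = (0 8 9 6)(5 7) = [8, 1, 2, 3, 4, 7, 0, 5, 9, 6]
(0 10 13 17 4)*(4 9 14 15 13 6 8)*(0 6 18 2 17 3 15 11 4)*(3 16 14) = (0 10 18 2 17 9 3 15 13 16 14 11 4 6 8) = [10, 1, 17, 15, 6, 5, 8, 7, 0, 3, 18, 4, 12, 16, 11, 13, 14, 9, 2]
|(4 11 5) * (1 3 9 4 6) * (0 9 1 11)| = |(0 9 4)(1 3)(5 6 11)| = 6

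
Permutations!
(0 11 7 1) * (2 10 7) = [11, 0, 10, 3, 4, 5, 6, 1, 8, 9, 7, 2] = (0 11 2 10 7 1)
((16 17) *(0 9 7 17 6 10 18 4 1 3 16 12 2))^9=(0 17)(1 16 10 4 3 6 18)(2 7)(9 12)=[17, 16, 7, 6, 3, 5, 18, 2, 8, 12, 4, 11, 9, 13, 14, 15, 10, 0, 1]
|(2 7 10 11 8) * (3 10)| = 6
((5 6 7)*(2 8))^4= (8)(5 6 7)= [0, 1, 2, 3, 4, 6, 7, 5, 8]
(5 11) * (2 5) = (2 5 11) = [0, 1, 5, 3, 4, 11, 6, 7, 8, 9, 10, 2]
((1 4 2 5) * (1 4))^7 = (2 5 4) = [0, 1, 5, 3, 2, 4]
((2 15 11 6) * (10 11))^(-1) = (2 6 11 10 15) = [0, 1, 6, 3, 4, 5, 11, 7, 8, 9, 15, 10, 12, 13, 14, 2]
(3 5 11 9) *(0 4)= (0 4)(3 5 11 9)= [4, 1, 2, 5, 0, 11, 6, 7, 8, 3, 10, 9]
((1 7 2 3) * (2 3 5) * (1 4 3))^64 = (7) = [0, 1, 2, 3, 4, 5, 6, 7]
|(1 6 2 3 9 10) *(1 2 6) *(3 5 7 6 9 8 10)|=8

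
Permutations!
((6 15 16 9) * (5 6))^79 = [0, 1, 2, 3, 4, 9, 5, 7, 8, 16, 10, 11, 12, 13, 14, 6, 15] = (5 9 16 15 6)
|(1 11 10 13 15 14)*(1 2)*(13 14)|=10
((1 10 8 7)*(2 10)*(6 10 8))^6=(10)(1 8)(2 7)=[0, 8, 7, 3, 4, 5, 6, 2, 1, 9, 10]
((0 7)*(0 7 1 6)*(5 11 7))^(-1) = (0 6 1)(5 7 11) = [6, 0, 2, 3, 4, 7, 1, 11, 8, 9, 10, 5]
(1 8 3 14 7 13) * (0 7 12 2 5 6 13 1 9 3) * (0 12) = (0 7 1 8 12 2 5 6 13 9 3 14) = [7, 8, 5, 14, 4, 6, 13, 1, 12, 3, 10, 11, 2, 9, 0]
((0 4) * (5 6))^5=(0 4)(5 6)=[4, 1, 2, 3, 0, 6, 5]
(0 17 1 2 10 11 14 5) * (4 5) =[17, 2, 10, 3, 5, 0, 6, 7, 8, 9, 11, 14, 12, 13, 4, 15, 16, 1] =(0 17 1 2 10 11 14 4 5)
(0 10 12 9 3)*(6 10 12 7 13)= (0 12 9 3)(6 10 7 13)= [12, 1, 2, 0, 4, 5, 10, 13, 8, 3, 7, 11, 9, 6]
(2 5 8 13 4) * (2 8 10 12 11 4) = (2 5 10 12 11 4 8 13) = [0, 1, 5, 3, 8, 10, 6, 7, 13, 9, 12, 4, 11, 2]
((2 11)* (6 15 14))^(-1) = [0, 1, 11, 3, 4, 5, 14, 7, 8, 9, 10, 2, 12, 13, 15, 6] = (2 11)(6 14 15)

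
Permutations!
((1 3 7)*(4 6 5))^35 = [0, 7, 2, 1, 5, 6, 4, 3] = (1 7 3)(4 5 6)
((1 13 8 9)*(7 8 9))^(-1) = (1 9 13)(7 8) = [0, 9, 2, 3, 4, 5, 6, 8, 7, 13, 10, 11, 12, 1]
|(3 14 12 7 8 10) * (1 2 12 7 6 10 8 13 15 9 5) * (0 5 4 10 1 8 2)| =56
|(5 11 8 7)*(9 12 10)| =12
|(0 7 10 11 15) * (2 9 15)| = 7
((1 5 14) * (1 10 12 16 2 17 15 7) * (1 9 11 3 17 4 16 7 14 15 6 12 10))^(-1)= (1 14 15 5)(2 16 4)(3 11 9 7 12 6 17)= [0, 14, 16, 11, 2, 1, 17, 12, 8, 7, 10, 9, 6, 13, 15, 5, 4, 3]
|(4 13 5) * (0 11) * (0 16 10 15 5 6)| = 9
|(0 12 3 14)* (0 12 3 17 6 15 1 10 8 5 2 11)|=|(0 3 14 12 17 6 15 1 10 8 5 2 11)|=13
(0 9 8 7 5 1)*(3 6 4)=(0 9 8 7 5 1)(3 6 4)=[9, 0, 2, 6, 3, 1, 4, 5, 7, 8]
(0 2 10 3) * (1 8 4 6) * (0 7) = [2, 8, 10, 7, 6, 5, 1, 0, 4, 9, 3] = (0 2 10 3 7)(1 8 4 6)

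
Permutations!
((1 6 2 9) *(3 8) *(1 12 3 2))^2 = (2 12 8 9 3) = [0, 1, 12, 2, 4, 5, 6, 7, 9, 3, 10, 11, 8]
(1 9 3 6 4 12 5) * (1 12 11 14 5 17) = (1 9 3 6 4 11 14 5 12 17) = [0, 9, 2, 6, 11, 12, 4, 7, 8, 3, 10, 14, 17, 13, 5, 15, 16, 1]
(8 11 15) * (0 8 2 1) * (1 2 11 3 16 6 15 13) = (0 8 3 16 6 15 11 13 1) = [8, 0, 2, 16, 4, 5, 15, 7, 3, 9, 10, 13, 12, 1, 14, 11, 6]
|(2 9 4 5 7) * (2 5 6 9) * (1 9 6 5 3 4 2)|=|(1 9 2)(3 4 5 7)|=12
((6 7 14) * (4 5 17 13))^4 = (17)(6 7 14) = [0, 1, 2, 3, 4, 5, 7, 14, 8, 9, 10, 11, 12, 13, 6, 15, 16, 17]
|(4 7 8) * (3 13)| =|(3 13)(4 7 8)| =6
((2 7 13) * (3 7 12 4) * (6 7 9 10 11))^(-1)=(2 13 7 6 11 10 9 3 4 12)=[0, 1, 13, 4, 12, 5, 11, 6, 8, 3, 9, 10, 2, 7]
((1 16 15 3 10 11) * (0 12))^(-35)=(0 12)(1 16 15 3 10 11)=[12, 16, 2, 10, 4, 5, 6, 7, 8, 9, 11, 1, 0, 13, 14, 3, 15]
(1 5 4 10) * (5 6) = (1 6 5 4 10) = [0, 6, 2, 3, 10, 4, 5, 7, 8, 9, 1]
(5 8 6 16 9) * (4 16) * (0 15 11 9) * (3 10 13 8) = [15, 1, 2, 10, 16, 3, 4, 7, 6, 5, 13, 9, 12, 8, 14, 11, 0] = (0 15 11 9 5 3 10 13 8 6 4 16)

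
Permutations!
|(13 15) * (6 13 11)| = 4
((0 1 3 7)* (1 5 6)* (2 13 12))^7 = (0 5 6 1 3 7)(2 13 12) = [5, 3, 13, 7, 4, 6, 1, 0, 8, 9, 10, 11, 2, 12]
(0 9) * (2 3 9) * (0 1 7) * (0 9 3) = (0 2)(1 7 9) = [2, 7, 0, 3, 4, 5, 6, 9, 8, 1]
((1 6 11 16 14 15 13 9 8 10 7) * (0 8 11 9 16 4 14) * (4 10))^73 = (0 14 16 4 13 8 15)(1 6 9 11 10 7) = [14, 6, 2, 3, 13, 5, 9, 1, 15, 11, 7, 10, 12, 8, 16, 0, 4]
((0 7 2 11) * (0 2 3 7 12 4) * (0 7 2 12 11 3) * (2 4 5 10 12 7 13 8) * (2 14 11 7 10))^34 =(2 8 12 4 11)(3 14 5 13 10) =[0, 1, 8, 14, 11, 13, 6, 7, 12, 9, 3, 2, 4, 10, 5]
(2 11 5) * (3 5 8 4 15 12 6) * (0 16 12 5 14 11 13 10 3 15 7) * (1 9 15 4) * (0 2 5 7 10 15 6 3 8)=(0 16 12 3 14 11)(1 9 6 4 10 8)(2 13 15 7)=[16, 9, 13, 14, 10, 5, 4, 2, 1, 6, 8, 0, 3, 15, 11, 7, 12]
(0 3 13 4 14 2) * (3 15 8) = [15, 1, 0, 13, 14, 5, 6, 7, 3, 9, 10, 11, 12, 4, 2, 8] = (0 15 8 3 13 4 14 2)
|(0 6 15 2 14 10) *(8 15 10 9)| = |(0 6 10)(2 14 9 8 15)| = 15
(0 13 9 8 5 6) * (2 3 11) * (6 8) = [13, 1, 3, 11, 4, 8, 0, 7, 5, 6, 10, 2, 12, 9] = (0 13 9 6)(2 3 11)(5 8)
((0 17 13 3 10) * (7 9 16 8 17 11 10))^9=[0, 1, 2, 9, 4, 5, 6, 16, 13, 8, 10, 11, 12, 7, 14, 15, 17, 3]=(3 9 8 13 7 16 17)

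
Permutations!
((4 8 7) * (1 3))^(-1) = [0, 3, 2, 1, 7, 5, 6, 8, 4] = (1 3)(4 7 8)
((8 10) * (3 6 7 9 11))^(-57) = (3 9 6 11 7)(8 10) = [0, 1, 2, 9, 4, 5, 11, 3, 10, 6, 8, 7]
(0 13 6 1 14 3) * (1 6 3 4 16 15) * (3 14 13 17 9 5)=(0 17 9 5 3)(1 13 14 4 16 15)=[17, 13, 2, 0, 16, 3, 6, 7, 8, 5, 10, 11, 12, 14, 4, 1, 15, 9]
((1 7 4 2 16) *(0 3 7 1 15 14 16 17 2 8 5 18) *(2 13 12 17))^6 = (0 18 5 8 4 7 3) = [18, 1, 2, 0, 7, 8, 6, 3, 4, 9, 10, 11, 12, 13, 14, 15, 16, 17, 5]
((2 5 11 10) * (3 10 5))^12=(11)=[0, 1, 2, 3, 4, 5, 6, 7, 8, 9, 10, 11]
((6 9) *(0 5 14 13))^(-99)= (0 5 14 13)(6 9)= [5, 1, 2, 3, 4, 14, 9, 7, 8, 6, 10, 11, 12, 0, 13]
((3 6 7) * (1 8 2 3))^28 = (1 6 2)(3 8 7) = [0, 6, 1, 8, 4, 5, 2, 3, 7]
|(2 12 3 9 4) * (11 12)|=6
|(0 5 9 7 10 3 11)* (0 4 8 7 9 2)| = 6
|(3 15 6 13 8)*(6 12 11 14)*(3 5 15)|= |(5 15 12 11 14 6 13 8)|= 8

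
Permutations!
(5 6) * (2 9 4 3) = (2 9 4 3)(5 6) = [0, 1, 9, 2, 3, 6, 5, 7, 8, 4]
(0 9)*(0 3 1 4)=(0 9 3 1 4)=[9, 4, 2, 1, 0, 5, 6, 7, 8, 3]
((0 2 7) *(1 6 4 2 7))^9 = (0 7)(1 6 4 2) = [7, 6, 1, 3, 2, 5, 4, 0]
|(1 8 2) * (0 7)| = |(0 7)(1 8 2)| = 6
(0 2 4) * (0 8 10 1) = (0 2 4 8 10 1) = [2, 0, 4, 3, 8, 5, 6, 7, 10, 9, 1]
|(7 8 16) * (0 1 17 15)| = |(0 1 17 15)(7 8 16)| = 12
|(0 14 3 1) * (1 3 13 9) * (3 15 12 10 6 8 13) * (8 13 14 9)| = |(0 9 1)(3 15 12 10 6 13 8 14)| = 24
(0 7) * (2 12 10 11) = (0 7)(2 12 10 11) = [7, 1, 12, 3, 4, 5, 6, 0, 8, 9, 11, 2, 10]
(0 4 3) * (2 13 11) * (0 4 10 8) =(0 10 8)(2 13 11)(3 4) =[10, 1, 13, 4, 3, 5, 6, 7, 0, 9, 8, 2, 12, 11]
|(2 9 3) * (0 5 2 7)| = 6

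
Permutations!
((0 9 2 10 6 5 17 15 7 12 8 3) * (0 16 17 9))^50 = (3 16 17 15 7 12 8) = [0, 1, 2, 16, 4, 5, 6, 12, 3, 9, 10, 11, 8, 13, 14, 7, 17, 15]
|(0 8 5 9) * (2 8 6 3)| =7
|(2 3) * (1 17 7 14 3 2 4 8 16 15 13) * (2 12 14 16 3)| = |(1 17 7 16 15 13)(2 12 14)(3 4 8)| = 6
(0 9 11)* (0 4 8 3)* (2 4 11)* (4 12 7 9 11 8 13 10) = [11, 1, 12, 0, 13, 5, 6, 9, 3, 2, 4, 8, 7, 10] = (0 11 8 3)(2 12 7 9)(4 13 10)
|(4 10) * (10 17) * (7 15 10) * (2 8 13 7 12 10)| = 20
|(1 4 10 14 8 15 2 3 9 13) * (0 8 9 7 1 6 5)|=14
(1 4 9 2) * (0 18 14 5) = (0 18 14 5)(1 4 9 2) = [18, 4, 1, 3, 9, 0, 6, 7, 8, 2, 10, 11, 12, 13, 5, 15, 16, 17, 14]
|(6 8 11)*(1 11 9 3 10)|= |(1 11 6 8 9 3 10)|= 7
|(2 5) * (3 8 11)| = |(2 5)(3 8 11)| = 6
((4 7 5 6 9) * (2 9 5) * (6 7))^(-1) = (2 7 5 6 4 9) = [0, 1, 7, 3, 9, 6, 4, 5, 8, 2]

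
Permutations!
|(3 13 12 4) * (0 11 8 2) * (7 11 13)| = 9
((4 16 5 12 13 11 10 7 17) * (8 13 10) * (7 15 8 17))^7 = [0, 1, 2, 3, 13, 17, 6, 7, 12, 9, 16, 15, 4, 10, 14, 5, 11, 8] = (4 13 10 16 11 15 5 17 8 12)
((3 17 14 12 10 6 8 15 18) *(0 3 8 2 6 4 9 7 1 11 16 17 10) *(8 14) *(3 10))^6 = (0 11 14 7 15 4 17)(1 18 9 8 10 16 12) = [11, 18, 2, 3, 17, 5, 6, 15, 10, 8, 16, 14, 1, 13, 7, 4, 12, 0, 9]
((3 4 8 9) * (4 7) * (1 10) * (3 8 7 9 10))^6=(1 3 9 8 10)=[0, 3, 2, 9, 4, 5, 6, 7, 10, 8, 1]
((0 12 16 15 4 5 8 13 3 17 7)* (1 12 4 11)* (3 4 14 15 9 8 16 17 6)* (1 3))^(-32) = [17, 3, 2, 15, 8, 13, 11, 12, 16, 5, 10, 14, 6, 9, 7, 0, 4, 1] = (0 17 1 3 15)(4 8 16)(5 13 9)(6 11 14 7 12)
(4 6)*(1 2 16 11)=(1 2 16 11)(4 6)=[0, 2, 16, 3, 6, 5, 4, 7, 8, 9, 10, 1, 12, 13, 14, 15, 11]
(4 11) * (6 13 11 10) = (4 10 6 13 11) = [0, 1, 2, 3, 10, 5, 13, 7, 8, 9, 6, 4, 12, 11]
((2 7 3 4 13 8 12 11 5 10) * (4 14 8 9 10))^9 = (2 13 11 14)(3 10 4 12)(5 8 7 9) = [0, 1, 13, 10, 12, 8, 6, 9, 7, 5, 4, 14, 3, 11, 2]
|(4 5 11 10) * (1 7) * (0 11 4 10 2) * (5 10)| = |(0 11 2)(1 7)(4 10 5)| = 6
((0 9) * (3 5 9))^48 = [0, 1, 2, 3, 4, 5, 6, 7, 8, 9] = (9)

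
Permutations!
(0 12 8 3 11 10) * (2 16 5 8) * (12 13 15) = [13, 1, 16, 11, 4, 8, 6, 7, 3, 9, 0, 10, 2, 15, 14, 12, 5] = (0 13 15 12 2 16 5 8 3 11 10)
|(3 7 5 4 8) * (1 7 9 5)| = 10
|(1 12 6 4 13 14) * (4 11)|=7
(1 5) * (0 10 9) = (0 10 9)(1 5) = [10, 5, 2, 3, 4, 1, 6, 7, 8, 0, 9]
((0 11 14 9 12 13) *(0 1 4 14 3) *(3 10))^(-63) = [11, 9, 2, 0, 12, 5, 6, 7, 8, 1, 3, 10, 4, 14, 13] = (0 11 10 3)(1 9)(4 12)(13 14)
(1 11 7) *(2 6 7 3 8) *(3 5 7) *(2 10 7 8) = (1 11 5 8 10 7)(2 6 3) = [0, 11, 6, 2, 4, 8, 3, 1, 10, 9, 7, 5]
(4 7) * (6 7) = (4 6 7) = [0, 1, 2, 3, 6, 5, 7, 4]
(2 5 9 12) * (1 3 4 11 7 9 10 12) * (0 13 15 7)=[13, 3, 5, 4, 11, 10, 6, 9, 8, 1, 12, 0, 2, 15, 14, 7]=(0 13 15 7 9 1 3 4 11)(2 5 10 12)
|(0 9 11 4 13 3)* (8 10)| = |(0 9 11 4 13 3)(8 10)| = 6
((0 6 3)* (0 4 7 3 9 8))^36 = [0, 1, 2, 3, 4, 5, 6, 7, 8, 9] = (9)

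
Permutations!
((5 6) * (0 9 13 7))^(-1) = (0 7 13 9)(5 6) = [7, 1, 2, 3, 4, 6, 5, 13, 8, 0, 10, 11, 12, 9]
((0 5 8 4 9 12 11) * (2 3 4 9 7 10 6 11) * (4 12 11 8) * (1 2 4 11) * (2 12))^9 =[0, 12, 3, 2, 7, 5, 8, 10, 9, 1, 6, 11, 4] =(1 12 4 7 10 6 8 9)(2 3)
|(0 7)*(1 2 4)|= 6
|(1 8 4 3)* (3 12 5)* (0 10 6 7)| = |(0 10 6 7)(1 8 4 12 5 3)| = 12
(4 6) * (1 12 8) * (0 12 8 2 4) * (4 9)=(0 12 2 9 4 6)(1 8)=[12, 8, 9, 3, 6, 5, 0, 7, 1, 4, 10, 11, 2]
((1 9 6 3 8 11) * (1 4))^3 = [0, 3, 2, 4, 6, 5, 11, 7, 1, 8, 10, 9] = (1 3 4 6 11 9 8)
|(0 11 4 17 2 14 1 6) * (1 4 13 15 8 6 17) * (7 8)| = 35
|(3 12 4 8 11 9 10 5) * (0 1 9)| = |(0 1 9 10 5 3 12 4 8 11)| = 10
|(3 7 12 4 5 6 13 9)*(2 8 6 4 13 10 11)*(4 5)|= 5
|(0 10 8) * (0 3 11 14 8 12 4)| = |(0 10 12 4)(3 11 14 8)| = 4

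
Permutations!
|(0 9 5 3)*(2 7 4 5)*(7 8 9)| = 15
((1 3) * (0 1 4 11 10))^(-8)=(0 11 3)(1 10 4)=[11, 10, 2, 0, 1, 5, 6, 7, 8, 9, 4, 3]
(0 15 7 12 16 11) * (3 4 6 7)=(0 15 3 4 6 7 12 16 11)=[15, 1, 2, 4, 6, 5, 7, 12, 8, 9, 10, 0, 16, 13, 14, 3, 11]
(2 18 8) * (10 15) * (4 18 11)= [0, 1, 11, 3, 18, 5, 6, 7, 2, 9, 15, 4, 12, 13, 14, 10, 16, 17, 8]= (2 11 4 18 8)(10 15)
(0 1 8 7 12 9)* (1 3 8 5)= (0 3 8 7 12 9)(1 5)= [3, 5, 2, 8, 4, 1, 6, 12, 7, 0, 10, 11, 9]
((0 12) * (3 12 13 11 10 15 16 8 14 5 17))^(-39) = (0 17 8 10)(3 14 15 13)(5 16 11 12) = [17, 1, 2, 14, 4, 16, 6, 7, 10, 9, 0, 12, 5, 3, 15, 13, 11, 8]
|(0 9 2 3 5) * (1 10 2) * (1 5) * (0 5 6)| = 12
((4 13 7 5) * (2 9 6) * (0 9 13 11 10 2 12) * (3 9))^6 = [3, 1, 10, 9, 5, 7, 12, 13, 8, 6, 11, 4, 0, 2] = (0 3 9 6 12)(2 10 11 4 5 7 13)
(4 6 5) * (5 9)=(4 6 9 5)=[0, 1, 2, 3, 6, 4, 9, 7, 8, 5]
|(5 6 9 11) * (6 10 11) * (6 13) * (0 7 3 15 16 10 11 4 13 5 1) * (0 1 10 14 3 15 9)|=13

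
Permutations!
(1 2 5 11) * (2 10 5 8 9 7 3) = (1 10 5 11)(2 8 9 7 3) = [0, 10, 8, 2, 4, 11, 6, 3, 9, 7, 5, 1]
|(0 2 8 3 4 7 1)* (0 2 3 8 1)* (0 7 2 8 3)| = |(1 8 3 4 2)| = 5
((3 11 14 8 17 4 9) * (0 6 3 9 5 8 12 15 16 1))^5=(0 12 6 15 3 16 11 1 14)(4 5 8 17)=[12, 14, 2, 16, 5, 8, 15, 7, 17, 9, 10, 1, 6, 13, 0, 3, 11, 4]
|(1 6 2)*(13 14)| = |(1 6 2)(13 14)| = 6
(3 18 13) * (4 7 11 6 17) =(3 18 13)(4 7 11 6 17) =[0, 1, 2, 18, 7, 5, 17, 11, 8, 9, 10, 6, 12, 3, 14, 15, 16, 4, 13]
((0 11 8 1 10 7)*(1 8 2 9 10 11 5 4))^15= (0 9 1)(2 4 7)(5 10 11)= [9, 0, 4, 3, 7, 10, 6, 2, 8, 1, 11, 5]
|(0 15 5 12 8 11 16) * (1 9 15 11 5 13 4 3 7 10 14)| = |(0 11 16)(1 9 15 13 4 3 7 10 14)(5 12 8)| = 9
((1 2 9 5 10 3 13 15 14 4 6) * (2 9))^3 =[0, 10, 2, 14, 9, 13, 5, 7, 8, 3, 15, 11, 12, 4, 1, 6] =(1 10 15 6 5 13 4 9 3 14)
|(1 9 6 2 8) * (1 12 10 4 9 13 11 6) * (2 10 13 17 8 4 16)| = |(1 17 8 12 13 11 6 10 16 2 4 9)| = 12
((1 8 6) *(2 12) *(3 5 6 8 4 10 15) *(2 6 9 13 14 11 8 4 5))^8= [0, 10, 11, 14, 5, 15, 4, 7, 1, 3, 9, 6, 8, 2, 12, 13]= (1 10 9 3 14 12 8)(2 11 6 4 5 15 13)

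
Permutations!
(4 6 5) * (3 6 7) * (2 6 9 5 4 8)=(2 6 4 7 3 9 5 8)=[0, 1, 6, 9, 7, 8, 4, 3, 2, 5]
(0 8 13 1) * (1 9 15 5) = (0 8 13 9 15 5 1) = [8, 0, 2, 3, 4, 1, 6, 7, 13, 15, 10, 11, 12, 9, 14, 5]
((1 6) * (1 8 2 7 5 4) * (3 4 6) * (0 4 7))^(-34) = (0 1 7 6 2 4 3 5 8) = [1, 7, 4, 5, 3, 8, 2, 6, 0]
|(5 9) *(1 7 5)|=4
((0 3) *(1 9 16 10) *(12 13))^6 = (1 16)(9 10) = [0, 16, 2, 3, 4, 5, 6, 7, 8, 10, 9, 11, 12, 13, 14, 15, 1]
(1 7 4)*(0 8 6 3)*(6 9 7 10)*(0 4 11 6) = [8, 10, 2, 4, 1, 5, 3, 11, 9, 7, 0, 6] = (0 8 9 7 11 6 3 4 1 10)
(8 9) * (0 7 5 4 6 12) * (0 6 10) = (0 7 5 4 10)(6 12)(8 9) = [7, 1, 2, 3, 10, 4, 12, 5, 9, 8, 0, 11, 6]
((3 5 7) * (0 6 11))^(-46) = (0 11 6)(3 7 5) = [11, 1, 2, 7, 4, 3, 0, 5, 8, 9, 10, 6]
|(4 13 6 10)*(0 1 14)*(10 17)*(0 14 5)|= |(0 1 5)(4 13 6 17 10)|= 15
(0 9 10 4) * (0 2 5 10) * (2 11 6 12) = (0 9)(2 5 10 4 11 6 12) = [9, 1, 5, 3, 11, 10, 12, 7, 8, 0, 4, 6, 2]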